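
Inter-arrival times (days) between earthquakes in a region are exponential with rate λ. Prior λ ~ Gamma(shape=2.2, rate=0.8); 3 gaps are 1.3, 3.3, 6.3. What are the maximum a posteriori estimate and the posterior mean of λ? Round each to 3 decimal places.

MAP = 0.359; posterior mean = 0.444

Σ times = 10.9. Posterior: Gamma(shape = 2.2+3 = 5.2, rate = 0.8+10.9 = 11.7).
Mode = (α−1)/β = 4.2/11.7 = 0.359.
Mean = α/β = 5.2/11.7 = 0.444.
Mean > mode: the posterior has a right tail.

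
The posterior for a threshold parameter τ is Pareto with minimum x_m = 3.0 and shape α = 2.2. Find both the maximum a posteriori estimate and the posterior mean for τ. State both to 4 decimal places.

The Pareto density is strictly decreasing on [x_m, ∞), so the mode is x_m = 3.0000.
Mean = α·x_m/(α−1) = 2.2·3.0/1.2 = 5.5000.

MAP = 3.0000; posterior mean = 5.5000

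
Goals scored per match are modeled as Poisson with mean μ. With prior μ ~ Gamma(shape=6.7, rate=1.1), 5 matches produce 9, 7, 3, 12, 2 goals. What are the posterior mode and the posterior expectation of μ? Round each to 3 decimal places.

MAP = 6.344; posterior mean = 6.508

Σ counts = 33. Posterior: Gamma(shape = 6.7+33 = 39.7, rate = 1.1+5 = 6.1).
Mode = (α−1)/β = 38.7/6.1 = 6.344.
Mean = α/β = 39.7/6.1 = 6.508.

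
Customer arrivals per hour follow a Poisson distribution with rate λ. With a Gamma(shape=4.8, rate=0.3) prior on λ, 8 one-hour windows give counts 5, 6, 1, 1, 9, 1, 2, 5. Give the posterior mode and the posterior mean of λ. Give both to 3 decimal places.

Σ counts = 30. Posterior: Gamma(shape = 4.8+30 = 34.8, rate = 0.3+8 = 8.3).
Mode = (α−1)/β = 33.8/8.3 = 4.072.
Mean = α/β = 34.8/8.3 = 4.193.
The mean is pulled above the mode by the posterior's right skew.

posterior mode = 4.072, posterior mean = 4.193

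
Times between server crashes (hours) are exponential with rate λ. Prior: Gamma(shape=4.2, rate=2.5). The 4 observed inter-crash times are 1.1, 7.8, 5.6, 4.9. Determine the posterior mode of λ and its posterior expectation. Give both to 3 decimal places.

λ_MAP = 0.329, E[λ|data] = 0.374

Σ times = 19.4. Posterior: Gamma(shape = 4.2+4 = 8.2, rate = 2.5+19.4 = 21.9).
Mode = (α−1)/β = 7.2/21.9 = 0.329.
Mean = α/β = 8.2/21.9 = 0.374.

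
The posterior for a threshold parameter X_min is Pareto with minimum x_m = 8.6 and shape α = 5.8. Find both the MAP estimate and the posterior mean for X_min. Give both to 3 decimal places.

The Pareto density is strictly decreasing on [x_m, ∞), so the mode is x_m = 8.600.
Mean = α·x_m/(α−1) = 5.8·8.6/4.8 = 10.392.

MAP = 8.600, posterior mean = 10.392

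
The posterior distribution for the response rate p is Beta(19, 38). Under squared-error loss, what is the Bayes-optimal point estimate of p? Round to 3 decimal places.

Mode = (19−1)/(19+38−2) = 18/55 = 0.327.
Mean = 19/(19+38) = 19/57 = 0.333.
Squared-error loss ⇒ the optimal estimator is the posterior mean.

0.333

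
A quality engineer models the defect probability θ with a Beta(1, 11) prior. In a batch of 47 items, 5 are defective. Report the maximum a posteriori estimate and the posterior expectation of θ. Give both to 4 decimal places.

Posterior: Beta(1+5, 11+42) = Beta(6, 53).
Mode = (6−1)/(6+53−2) = 5/57 = 0.0877.
Mean = 6/(6+53) = 6/59 = 0.1017.

θ_MAP = 0.0877, E[θ|data] = 0.1017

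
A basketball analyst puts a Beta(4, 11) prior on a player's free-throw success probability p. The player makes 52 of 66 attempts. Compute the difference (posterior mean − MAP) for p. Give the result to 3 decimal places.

-0.005

Posterior: Beta(4+52, 11+14) = Beta(56, 25).
Mode = (56−1)/(56+25−2) = 55/79 = 0.696.
Mean = 56/(56+25) = 56/81 = 0.691.
Difference = 0.691 − 0.696 = -0.005.
Left-skewed posterior ⇒ mean < mode.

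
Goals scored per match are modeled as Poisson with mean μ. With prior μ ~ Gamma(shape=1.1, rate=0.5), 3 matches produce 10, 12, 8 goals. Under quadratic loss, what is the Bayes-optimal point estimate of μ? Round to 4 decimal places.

8.8857

Σ counts = 30. Posterior: Gamma(shape = 1.1+30 = 31.1, rate = 0.5+3 = 3.5).
Mode = (α−1)/β = 30.1/3.5 = 8.6000.
Mean = α/β = 31.1/3.5 = 8.8857.
Quadratic loss ⇒ the optimal estimator is the posterior mean.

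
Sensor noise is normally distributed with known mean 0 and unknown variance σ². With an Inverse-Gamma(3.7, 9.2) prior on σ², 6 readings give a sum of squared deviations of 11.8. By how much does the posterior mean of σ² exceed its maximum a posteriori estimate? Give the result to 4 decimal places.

0.6881

Posterior: Inverse-Gamma(shape = 3.7+6/2 = 6.7, scale = 9.2+11.8/2 = 15.1).
Mode = β/(α+1) = 15.1/7.7 = 1.9610.
Mean = β/(α−1) = 15.1/5.7 = 2.6491.
Difference = 2.6491 − 1.9610 = 0.6881.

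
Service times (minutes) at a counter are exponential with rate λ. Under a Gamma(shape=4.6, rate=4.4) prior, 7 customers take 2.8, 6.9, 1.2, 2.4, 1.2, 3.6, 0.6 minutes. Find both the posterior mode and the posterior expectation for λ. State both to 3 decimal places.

Σ times = 18.7. Posterior: Gamma(shape = 4.6+7 = 11.6, rate = 4.4+18.7 = 23.1).
Mode = (α−1)/β = 10.6/23.1 = 0.459.
Mean = α/β = 11.6/23.1 = 0.502.
Mean > mode: the posterior has a right tail.

posterior mode = 0.459, posterior expectation = 0.502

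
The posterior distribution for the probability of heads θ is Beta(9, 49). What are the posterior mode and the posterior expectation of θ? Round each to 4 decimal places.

MAP: 0.1429. Posterior mean: 0.1552.

Mode = (9−1)/(9+49−2) = 8/56 = 0.1429.
Mean = 9/(9+49) = 9/58 = 0.1552.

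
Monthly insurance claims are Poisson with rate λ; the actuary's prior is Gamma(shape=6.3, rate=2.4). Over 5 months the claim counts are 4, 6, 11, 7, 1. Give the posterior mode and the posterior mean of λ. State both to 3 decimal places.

MAP: 4.635. Posterior mean: 4.770.

Σ counts = 29. Posterior: Gamma(shape = 6.3+29 = 35.3, rate = 2.4+5 = 7.4).
Mode = (α−1)/β = 34.3/7.4 = 4.635.
Mean = α/β = 35.3/7.4 = 4.770.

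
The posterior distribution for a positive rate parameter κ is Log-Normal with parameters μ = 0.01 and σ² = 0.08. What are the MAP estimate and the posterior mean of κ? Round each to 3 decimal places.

Mode = exp(μ − σ²) = exp(-0.07) = 0.932.
Mean = exp(μ + σ²/2) = exp(0.050) = 1.051.
The posterior is right-skewed, so the mean exceeds the mode.

MAP = 0.932; posterior mean = 1.051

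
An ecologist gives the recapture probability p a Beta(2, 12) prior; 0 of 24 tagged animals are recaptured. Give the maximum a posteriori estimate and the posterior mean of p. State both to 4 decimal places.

MAP = 0.0278, posterior mean = 0.0526

Posterior: Beta(2+0, 12+24) = Beta(2, 36).
Mode = (2−1)/(2+36−2) = 1/36 = 0.0278.
Mean = 2/(2+36) = 2/38 = 0.0526.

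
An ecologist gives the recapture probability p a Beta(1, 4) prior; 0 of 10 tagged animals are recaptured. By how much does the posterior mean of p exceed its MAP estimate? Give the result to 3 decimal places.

Posterior: Beta(1+0, 4+10) = Beta(1, 14).
Since α = 1 ≤ 1 and β > 1, the Beta density is monotone decreasing on [0,1]; the mode is at 0.
Mean = 1/(1+14) = 0.067.
Difference = 0.067 − 0.000 = 0.067.

0.067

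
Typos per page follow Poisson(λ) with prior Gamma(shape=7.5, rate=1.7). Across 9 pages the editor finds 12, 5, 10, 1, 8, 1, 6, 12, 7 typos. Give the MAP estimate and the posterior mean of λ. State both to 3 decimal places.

MAP estimate = 6.402, posterior mean = 6.495

Σ counts = 62. Posterior: Gamma(shape = 7.5+62 = 69.5, rate = 1.7+9 = 10.7).
Mode = (α−1)/β = 68.5/10.7 = 6.402.
Mean = α/β = 69.5/10.7 = 6.495.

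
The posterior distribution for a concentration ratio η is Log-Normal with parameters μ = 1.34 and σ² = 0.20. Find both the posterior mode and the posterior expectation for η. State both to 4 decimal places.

Mode = exp(μ − σ²) = exp(1.14) = 3.1268.
Mean = exp(μ + σ²/2) = exp(1.440) = 4.2207.
Mean > mode: the posterior has a right tail.

MAP = 3.1268, posterior mean = 4.2207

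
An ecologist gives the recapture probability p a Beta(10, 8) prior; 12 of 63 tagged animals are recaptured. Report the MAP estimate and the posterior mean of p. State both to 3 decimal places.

MAP estimate = 0.266, posterior mean = 0.272

Posterior: Beta(10+12, 8+51) = Beta(22, 59).
Mode = (22−1)/(22+59−2) = 21/79 = 0.266.
Mean = 22/(22+59) = 22/81 = 0.272.
Mean > mode: the posterior has a right tail.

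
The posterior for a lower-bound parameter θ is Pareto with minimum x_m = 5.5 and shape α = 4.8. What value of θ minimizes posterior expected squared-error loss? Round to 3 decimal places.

6.947

The Pareto density is strictly decreasing on [x_m, ∞), so the mode is x_m = 5.500.
Mean = α·x_m/(α−1) = 4.8·5.5/3.8 = 6.947.
Squared-error loss ⇒ the optimal estimator is the posterior mean.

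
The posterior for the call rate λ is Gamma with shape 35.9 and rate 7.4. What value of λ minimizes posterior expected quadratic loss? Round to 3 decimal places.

4.851

Mode = (α−1)/β = 34.9/7.4 = 4.716.
Mean = α/β = 35.9/7.4 = 4.851.
Quadratic loss ⇒ the optimal estimator is the posterior mean.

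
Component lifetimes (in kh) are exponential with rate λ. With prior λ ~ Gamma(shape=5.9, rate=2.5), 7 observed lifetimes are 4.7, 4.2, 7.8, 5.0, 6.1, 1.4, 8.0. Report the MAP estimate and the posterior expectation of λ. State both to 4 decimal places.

MAP = 0.2997; posterior mean = 0.3249

Σ times = 37.2. Posterior: Gamma(shape = 5.9+7 = 12.9, rate = 2.5+37.2 = 39.7).
Mode = (α−1)/β = 11.9/39.7 = 0.2997.
Mean = α/β = 12.9/39.7 = 0.3249.
The mean is pulled above the mode by the posterior's right skew.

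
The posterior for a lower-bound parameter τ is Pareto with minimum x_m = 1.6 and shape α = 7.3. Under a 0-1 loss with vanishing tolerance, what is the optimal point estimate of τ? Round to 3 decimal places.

1.600

The Pareto density is strictly decreasing on [x_m, ∞), so the mode is x_m = 1.600.
Mean = α·x_m/(α−1) = 7.3·1.6/6.3 = 1.854.
This is the posterior mode — the MAP estimate.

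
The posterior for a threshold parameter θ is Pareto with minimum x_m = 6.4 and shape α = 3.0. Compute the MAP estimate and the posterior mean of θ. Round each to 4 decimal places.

The Pareto density is strictly decreasing on [x_m, ∞), so the mode is x_m = 6.4000.
Mean = α·x_m/(α−1) = 3.0·6.4/2.0 = 9.6000.

θ_MAP = 6.4000, E[θ|data] = 9.6000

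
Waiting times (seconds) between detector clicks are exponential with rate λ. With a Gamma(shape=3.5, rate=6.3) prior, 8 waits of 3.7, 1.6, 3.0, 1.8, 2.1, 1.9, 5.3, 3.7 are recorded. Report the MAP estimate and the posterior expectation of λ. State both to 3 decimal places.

MAP = 0.357, posterior mean = 0.391

Σ times = 23.1. Posterior: Gamma(shape = 3.5+8 = 11.5, rate = 6.3+23.1 = 29.4).
Mode = (α−1)/β = 10.5/29.4 = 0.357.
Mean = α/β = 11.5/29.4 = 0.391.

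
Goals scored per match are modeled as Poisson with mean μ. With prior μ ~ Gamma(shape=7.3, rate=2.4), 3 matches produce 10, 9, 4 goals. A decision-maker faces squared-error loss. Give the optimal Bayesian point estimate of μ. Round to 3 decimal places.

5.611

Σ counts = 23. Posterior: Gamma(shape = 7.3+23 = 30.3, rate = 2.4+3 = 5.4).
Mode = (α−1)/β = 29.3/5.4 = 5.426.
Mean = α/β = 30.3/5.4 = 5.611.
Squared-error loss ⇒ the optimal estimator is the posterior mean.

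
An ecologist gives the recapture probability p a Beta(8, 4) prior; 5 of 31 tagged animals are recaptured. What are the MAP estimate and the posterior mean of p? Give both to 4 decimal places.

Posterior: Beta(8+5, 4+26) = Beta(13, 30).
Mode = (13−1)/(13+30−2) = 12/41 = 0.2927.
Mean = 13/(13+30) = 13/43 = 0.3023.

MAP = 0.2927; posterior mean = 0.3023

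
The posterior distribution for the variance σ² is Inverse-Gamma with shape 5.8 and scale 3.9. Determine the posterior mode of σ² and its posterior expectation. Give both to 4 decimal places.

Mode = β/(α+1) = 3.9/6.8 = 0.5735.
Mean = β/(α−1) = 3.9/4.8 = 0.8125.

σ²_MAP = 0.5735, E[σ²|data] = 0.8125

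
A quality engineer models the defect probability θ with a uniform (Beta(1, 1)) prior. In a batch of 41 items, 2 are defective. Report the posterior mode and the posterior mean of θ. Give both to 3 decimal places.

θ_MAP = 0.049, E[θ|data] = 0.070

Posterior: Beta(1+2, 1+39) = Beta(3, 40).
Mode = (3−1)/(3+40−2) = 2/41 = 0.049.
Mean = 3/(3+40) = 3/43 = 0.070.
The mean is pulled above the mode by the posterior's right skew.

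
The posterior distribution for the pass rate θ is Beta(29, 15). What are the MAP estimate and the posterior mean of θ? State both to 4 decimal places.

MAP = 0.6667; posterior mean = 0.6591

Mode = (29−1)/(29+15−2) = 28/42 = 0.6667.
Mean = 29/(29+15) = 29/44 = 0.6591.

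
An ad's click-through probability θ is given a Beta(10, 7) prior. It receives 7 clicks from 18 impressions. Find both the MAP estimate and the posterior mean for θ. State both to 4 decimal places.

θ_MAP = 0.4848, E[θ|data] = 0.4857

Posterior: Beta(10+7, 7+11) = Beta(17, 18).
Mode = (17−1)/(17+18−2) = 16/33 = 0.4848.
Mean = 17/(17+18) = 17/35 = 0.4857.
Mean > mode: the posterior has a right tail.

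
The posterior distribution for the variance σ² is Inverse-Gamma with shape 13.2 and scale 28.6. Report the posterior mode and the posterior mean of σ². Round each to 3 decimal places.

MAP = 2.014, posterior mean = 2.344

Mode = β/(α+1) = 28.6/14.2 = 2.014.
Mean = β/(α−1) = 28.6/12.2 = 2.344.
Right-skewed posterior ⇒ mode < mean.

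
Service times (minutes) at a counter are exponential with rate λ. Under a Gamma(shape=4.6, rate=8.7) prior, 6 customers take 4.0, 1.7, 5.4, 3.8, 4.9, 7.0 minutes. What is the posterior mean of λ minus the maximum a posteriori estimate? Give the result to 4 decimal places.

Σ times = 26.8. Posterior: Gamma(shape = 4.6+6 = 10.6, rate = 8.7+26.8 = 35.5).
Mode = (α−1)/β = 9.6/35.5 = 0.2704.
Mean = α/β = 10.6/35.5 = 0.2986.
Difference = 0.2986 − 0.2704 = 0.0282.

0.0282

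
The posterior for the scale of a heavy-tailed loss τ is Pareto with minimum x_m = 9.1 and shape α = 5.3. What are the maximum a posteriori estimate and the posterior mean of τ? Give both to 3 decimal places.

The Pareto density is strictly decreasing on [x_m, ∞), so the mode is x_m = 9.100.
Mean = α·x_m/(α−1) = 5.3·9.1/4.3 = 11.216.

maximum a posteriori estimate = 9.100, posterior mean = 11.216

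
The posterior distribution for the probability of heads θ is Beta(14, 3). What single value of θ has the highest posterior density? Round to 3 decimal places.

Mode = (14−1)/(14+3−2) = 13/15 = 0.867.
Mean = 14/(14+3) = 14/17 = 0.824.
This is the posterior mode — the MAP estimate.

0.867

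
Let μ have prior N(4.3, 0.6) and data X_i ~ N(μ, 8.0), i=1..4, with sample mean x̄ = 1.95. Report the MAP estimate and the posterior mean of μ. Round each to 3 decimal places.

Posterior for μ is Normal. Precision-weighted mean: (1/0.6·4.3 + 4/8.0·1.95) / (1/0.6 + 4/8.0) = 3.758.
A Normal posterior is symmetric, so mode = mean.

MAP = 3.758, posterior mean = 3.758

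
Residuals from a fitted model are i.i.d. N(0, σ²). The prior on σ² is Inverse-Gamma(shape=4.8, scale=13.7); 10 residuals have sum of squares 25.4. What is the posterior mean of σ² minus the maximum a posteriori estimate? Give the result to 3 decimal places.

0.556

Posterior: Inverse-Gamma(shape = 4.8+10/2 = 9.8, scale = 13.7+25.4/2 = 26.4).
Mode = β/(α+1) = 26.4/10.8 = 2.444.
Mean = β/(α−1) = 26.4/8.8 = 3.000.
Difference = 3.000 − 2.444 = 0.556.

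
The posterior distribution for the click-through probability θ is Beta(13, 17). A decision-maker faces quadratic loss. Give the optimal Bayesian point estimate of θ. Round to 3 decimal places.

Mode = (13−1)/(13+17−2) = 12/28 = 0.429.
Mean = 13/(13+17) = 13/30 = 0.433.
Quadratic loss ⇒ the optimal estimator is the posterior mean.

0.433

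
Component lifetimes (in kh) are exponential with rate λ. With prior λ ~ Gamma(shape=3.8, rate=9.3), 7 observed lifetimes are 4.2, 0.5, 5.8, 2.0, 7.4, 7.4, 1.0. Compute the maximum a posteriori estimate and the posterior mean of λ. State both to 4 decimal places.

MAP = 0.2606; posterior mean = 0.2872

Σ times = 28.3. Posterior: Gamma(shape = 3.8+7 = 10.8, rate = 9.3+28.3 = 37.6).
Mode = (α−1)/β = 9.8/37.6 = 0.2606.
Mean = α/β = 10.8/37.6 = 0.2872.
The mean is pulled above the mode by the posterior's right skew.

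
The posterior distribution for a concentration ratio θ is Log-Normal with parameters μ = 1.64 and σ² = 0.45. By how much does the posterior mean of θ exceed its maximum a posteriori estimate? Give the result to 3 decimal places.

3.169

Mode = exp(μ − σ²) = exp(1.19) = 3.287.
Mean = exp(μ + σ²/2) = exp(1.865) = 6.456.
Difference = 6.456 − 3.287 = 3.169.
Right-skewed posterior ⇒ mode < mean.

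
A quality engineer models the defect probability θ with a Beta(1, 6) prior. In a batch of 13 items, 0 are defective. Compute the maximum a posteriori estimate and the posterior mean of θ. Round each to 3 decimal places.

Posterior: Beta(1+0, 6+13) = Beta(1, 19).
Since α = 1 ≤ 1 and β > 1, the Beta density is monotone decreasing on [0,1]; the mode is at 0.
Mean = 1/(1+19) = 0.050.

θ_MAP = 0.000, E[θ|data] = 0.050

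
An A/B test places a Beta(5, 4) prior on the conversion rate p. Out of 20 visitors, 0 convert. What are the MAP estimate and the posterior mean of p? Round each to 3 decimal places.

Posterior: Beta(5+0, 4+20) = Beta(5, 24).
Mode = (5−1)/(5+24−2) = 4/27 = 0.148.
Mean = 5/(5+24) = 5/29 = 0.172.
The posterior is right-skewed, so the mean exceeds the mode.

MAP estimate = 0.148, posterior mean = 0.172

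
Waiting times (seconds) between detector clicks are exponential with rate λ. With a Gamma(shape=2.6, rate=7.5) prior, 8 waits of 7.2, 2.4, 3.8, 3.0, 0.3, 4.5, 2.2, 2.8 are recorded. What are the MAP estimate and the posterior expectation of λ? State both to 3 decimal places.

MAP: 0.285. Posterior mean: 0.315.

Σ times = 26.2. Posterior: Gamma(shape = 2.6+8 = 10.6, rate = 7.5+26.2 = 33.7).
Mode = (α−1)/β = 9.6/33.7 = 0.285.
Mean = α/β = 10.6/33.7 = 0.315.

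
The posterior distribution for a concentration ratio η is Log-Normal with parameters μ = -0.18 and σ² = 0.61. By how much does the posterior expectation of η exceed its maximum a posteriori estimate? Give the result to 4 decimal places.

0.6793

Mode = exp(μ − σ²) = exp(-0.79) = 0.4538.
Mean = exp(μ + σ²/2) = exp(0.125) = 1.1331.
Difference = 1.1331 − 0.4538 = 0.6793.
Mean > mode: the posterior has a right tail.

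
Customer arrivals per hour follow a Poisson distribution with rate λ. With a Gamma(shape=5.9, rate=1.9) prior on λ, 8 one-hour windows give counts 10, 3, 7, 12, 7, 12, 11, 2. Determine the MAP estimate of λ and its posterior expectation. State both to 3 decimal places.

λ_MAP = 6.960, E[λ|data] = 7.061

Σ counts = 64. Posterior: Gamma(shape = 5.9+64 = 69.9, rate = 1.9+8 = 9.9).
Mode = (α−1)/β = 68.9/9.9 = 6.960.
Mean = α/β = 69.9/9.9 = 7.061.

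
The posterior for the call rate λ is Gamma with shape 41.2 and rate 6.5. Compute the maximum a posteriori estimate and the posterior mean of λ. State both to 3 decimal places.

Mode = (α−1)/β = 40.2/6.5 = 6.185.
Mean = α/β = 41.2/6.5 = 6.338.
The posterior is right-skewed, so the mean exceeds the mode.

MAP = 6.185; posterior mean = 6.338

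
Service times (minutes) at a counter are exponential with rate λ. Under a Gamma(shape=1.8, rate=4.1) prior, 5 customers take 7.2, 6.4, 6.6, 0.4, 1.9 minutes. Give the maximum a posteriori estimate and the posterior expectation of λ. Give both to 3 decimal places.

λ_MAP = 0.218, E[λ|data] = 0.256

Σ times = 22.5. Posterior: Gamma(shape = 1.8+5 = 6.8, rate = 4.1+22.5 = 26.6).
Mode = (α−1)/β = 5.8/26.6 = 0.218.
Mean = α/β = 6.8/26.6 = 0.256.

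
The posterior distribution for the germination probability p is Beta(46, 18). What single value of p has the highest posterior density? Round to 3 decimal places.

0.726

Mode = (46−1)/(46+18−2) = 45/62 = 0.726.
Mean = 46/(46+18) = 46/64 = 0.719.
This is the posterior mode — the MAP estimate.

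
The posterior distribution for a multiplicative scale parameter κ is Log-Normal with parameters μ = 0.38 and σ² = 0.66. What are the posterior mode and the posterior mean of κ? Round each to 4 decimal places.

κ_MAP = 0.7558, E[κ|data] = 2.0340

Mode = exp(μ − σ²) = exp(-0.28) = 0.7558.
Mean = exp(μ + σ²/2) = exp(0.710) = 2.0340.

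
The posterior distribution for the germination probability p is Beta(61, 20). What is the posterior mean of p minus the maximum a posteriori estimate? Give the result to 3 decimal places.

Mode = (61−1)/(61+20−2) = 60/79 = 0.759.
Mean = 61/(61+20) = 61/81 = 0.753.
Difference = 0.753 − 0.759 = -0.006.

-0.006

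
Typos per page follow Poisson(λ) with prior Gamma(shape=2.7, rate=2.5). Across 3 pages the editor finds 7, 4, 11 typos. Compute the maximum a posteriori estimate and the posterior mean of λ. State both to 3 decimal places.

maximum a posteriori estimate = 4.309, posterior mean = 4.491

Σ counts = 22. Posterior: Gamma(shape = 2.7+22 = 24.7, rate = 2.5+3 = 5.5).
Mode = (α−1)/β = 23.7/5.5 = 4.309.
Mean = α/β = 24.7/5.5 = 4.491.
Mean > mode: the posterior has a right tail.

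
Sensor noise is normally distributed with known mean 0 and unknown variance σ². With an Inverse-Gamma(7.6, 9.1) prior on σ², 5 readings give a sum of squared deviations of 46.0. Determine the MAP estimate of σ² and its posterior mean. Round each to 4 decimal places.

Posterior: Inverse-Gamma(shape = 7.6+5/2 = 10.1, scale = 9.1+46.0/2 = 32.1).
Mode = β/(α+1) = 32.1/11.1 = 2.8919.
Mean = β/(α−1) = 32.1/9.1 = 3.5275.
The posterior is right-skewed, so the mean exceeds the mode.

σ²_MAP = 2.8919, E[σ²|data] = 3.5275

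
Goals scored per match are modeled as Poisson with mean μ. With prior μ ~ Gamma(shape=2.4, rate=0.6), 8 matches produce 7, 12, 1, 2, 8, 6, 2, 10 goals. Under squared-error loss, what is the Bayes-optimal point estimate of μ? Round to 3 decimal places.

5.860

Σ counts = 48. Posterior: Gamma(shape = 2.4+48 = 50.4, rate = 0.6+8 = 8.6).
Mode = (α−1)/β = 49.4/8.6 = 5.744.
Mean = α/β = 50.4/8.6 = 5.860.
Squared-error loss ⇒ the optimal estimator is the posterior mean.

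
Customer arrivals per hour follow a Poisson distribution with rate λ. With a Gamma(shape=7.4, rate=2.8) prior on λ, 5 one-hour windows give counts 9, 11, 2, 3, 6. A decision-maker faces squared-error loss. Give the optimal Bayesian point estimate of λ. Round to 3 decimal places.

4.923

Σ counts = 31. Posterior: Gamma(shape = 7.4+31 = 38.4, rate = 2.8+5 = 7.8).
Mode = (α−1)/β = 37.4/7.8 = 4.795.
Mean = α/β = 38.4/7.8 = 4.923.
Squared-error loss ⇒ the optimal estimator is the posterior mean.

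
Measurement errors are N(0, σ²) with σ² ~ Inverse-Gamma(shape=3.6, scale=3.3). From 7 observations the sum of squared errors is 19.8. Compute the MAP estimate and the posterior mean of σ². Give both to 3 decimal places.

σ²_MAP = 1.630, E[σ²|data] = 2.164

Posterior: Inverse-Gamma(shape = 3.6+7/2 = 7.1, scale = 3.3+19.8/2 = 13.2).
Mode = β/(α+1) = 13.2/8.1 = 1.630.
Mean = β/(α−1) = 13.2/6.1 = 2.164.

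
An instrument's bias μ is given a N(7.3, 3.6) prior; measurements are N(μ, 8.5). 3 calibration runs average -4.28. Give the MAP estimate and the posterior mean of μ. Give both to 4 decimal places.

MAP = 0.8200; posterior mean = 0.8200

Posterior for μ is Normal. Precision-weighted mean: (1/3.6·7.3 + 3/8.5·-4.28) / (1/3.6 + 3/8.5) = 0.8200.
A Normal posterior is symmetric, so mode = mean.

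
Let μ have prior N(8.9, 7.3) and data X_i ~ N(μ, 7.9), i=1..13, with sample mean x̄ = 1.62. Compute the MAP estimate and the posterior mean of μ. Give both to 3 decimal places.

MAP estimate = 2.179, posterior mean = 2.179

Posterior for μ is Normal. Precision-weighted mean: (1/7.3·8.9 + 13/7.9·1.62) / (1/7.3 + 13/7.9) = 2.179.
A Normal posterior is symmetric, so mode = mean.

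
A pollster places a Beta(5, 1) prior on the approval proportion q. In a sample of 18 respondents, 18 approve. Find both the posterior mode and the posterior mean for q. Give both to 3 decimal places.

Posterior: Beta(5+18, 1+0) = Beta(23, 1).
Since β = 1 ≤ 1 and α > 1, the Beta density is monotone increasing on [0,1]; the mode is at 1.
Mean = 23/(23+1) = 0.958.

posterior mode = 1.000, posterior mean = 0.958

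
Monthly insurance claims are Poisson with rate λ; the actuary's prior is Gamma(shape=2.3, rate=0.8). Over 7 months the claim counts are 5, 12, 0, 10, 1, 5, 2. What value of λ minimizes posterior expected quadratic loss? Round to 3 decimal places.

Σ counts = 35. Posterior: Gamma(shape = 2.3+35 = 37.3, rate = 0.8+7 = 7.8).
Mode = (α−1)/β = 36.3/7.8 = 4.654.
Mean = α/β = 37.3/7.8 = 4.782.
Quadratic loss ⇒ the optimal estimator is the posterior mean.

4.782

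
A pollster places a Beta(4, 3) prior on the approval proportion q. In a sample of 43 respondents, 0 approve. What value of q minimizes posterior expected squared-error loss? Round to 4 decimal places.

Posterior: Beta(4+0, 3+43) = Beta(4, 46).
Mode = (4−1)/(4+46−2) = 3/48 = 0.0625.
Mean = 4/(4+46) = 4/50 = 0.0800.
Squared-error loss ⇒ the optimal estimator is the posterior mean.

0.0800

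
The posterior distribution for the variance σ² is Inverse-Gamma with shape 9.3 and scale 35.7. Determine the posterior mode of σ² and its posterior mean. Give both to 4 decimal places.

Mode = β/(α+1) = 35.7/10.3 = 3.4660.
Mean = β/(α−1) = 35.7/8.3 = 4.3012.
Mean > mode: the posterior has a right tail.

MAP: 3.4660. Posterior mean: 4.3012.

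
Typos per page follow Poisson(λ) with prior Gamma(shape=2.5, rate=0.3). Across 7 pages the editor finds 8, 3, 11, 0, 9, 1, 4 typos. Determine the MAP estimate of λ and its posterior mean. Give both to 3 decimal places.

Σ counts = 36. Posterior: Gamma(shape = 2.5+36 = 38.5, rate = 0.3+7 = 7.3).
Mode = (α−1)/β = 37.5/7.3 = 5.137.
Mean = α/β = 38.5/7.3 = 5.274.
The posterior is right-skewed, so the mean exceeds the mode.

λ_MAP = 5.137, E[λ|data] = 5.274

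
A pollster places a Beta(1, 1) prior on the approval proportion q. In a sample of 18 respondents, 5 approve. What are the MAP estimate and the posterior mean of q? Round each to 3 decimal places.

Posterior: Beta(1+5, 1+13) = Beta(6, 14).
Mode = (6−1)/(6+14−2) = 5/18 = 0.278.
With a flat prior the MAP equals the MLE, 5/18.
Mean = 6/(6+14) = 6/20 = 0.300.
Right-skewed posterior ⇒ mode < mean.

MAP: 0.278. Posterior mean: 0.300.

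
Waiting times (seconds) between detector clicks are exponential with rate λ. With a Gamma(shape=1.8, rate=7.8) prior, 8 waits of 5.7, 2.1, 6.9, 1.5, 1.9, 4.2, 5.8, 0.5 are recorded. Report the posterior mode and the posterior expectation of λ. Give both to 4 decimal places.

Σ times = 28.6. Posterior: Gamma(shape = 1.8+8 = 9.8, rate = 7.8+28.6 = 36.4).
Mode = (α−1)/β = 8.8/36.4 = 0.2418.
Mean = α/β = 9.8/36.4 = 0.2692.

posterior mode = 0.2418, posterior expectation = 0.2692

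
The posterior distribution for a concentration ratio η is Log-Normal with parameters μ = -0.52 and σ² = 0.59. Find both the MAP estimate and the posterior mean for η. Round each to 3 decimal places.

Mode = exp(μ − σ²) = exp(-1.11) = 0.330.
Mean = exp(μ + σ²/2) = exp(-0.225) = 0.799.

MAP estimate = 0.330, posterior mean = 0.799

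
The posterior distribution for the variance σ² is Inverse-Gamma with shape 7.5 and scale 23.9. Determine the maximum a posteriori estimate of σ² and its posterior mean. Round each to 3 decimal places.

MAP = 2.812; posterior mean = 3.677

Mode = β/(α+1) = 23.9/8.5 = 2.812.
Mean = β/(α−1) = 23.9/6.5 = 3.677.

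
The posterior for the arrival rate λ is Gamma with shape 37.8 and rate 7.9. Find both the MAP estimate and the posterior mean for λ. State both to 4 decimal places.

MAP: 4.6582. Posterior mean: 4.7848.

Mode = (α−1)/β = 36.8/7.9 = 4.6582.
Mean = α/β = 37.8/7.9 = 4.7848.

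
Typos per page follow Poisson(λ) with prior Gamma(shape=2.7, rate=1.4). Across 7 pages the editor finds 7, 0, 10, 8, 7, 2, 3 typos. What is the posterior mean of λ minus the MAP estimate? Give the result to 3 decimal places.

0.119

Σ counts = 37. Posterior: Gamma(shape = 2.7+37 = 39.7, rate = 1.4+7 = 8.4).
Mode = (α−1)/β = 38.7/8.4 = 4.607.
Mean = α/β = 39.7/8.4 = 4.726.
Difference = 4.726 − 4.607 = 0.119.
Right-skewed posterior ⇒ mode < mean.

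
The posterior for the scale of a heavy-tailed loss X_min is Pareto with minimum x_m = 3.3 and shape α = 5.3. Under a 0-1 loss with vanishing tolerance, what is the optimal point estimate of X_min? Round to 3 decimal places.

3.300

The Pareto density is strictly decreasing on [x_m, ∞), so the mode is x_m = 3.300.
Mean = α·x_m/(α−1) = 5.3·3.3/4.3 = 4.067.
This is the posterior mode — the MAP estimate.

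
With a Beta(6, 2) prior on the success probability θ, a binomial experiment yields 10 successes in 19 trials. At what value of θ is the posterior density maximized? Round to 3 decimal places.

Posterior: Beta(6+10, 2+9) = Beta(16, 11).
Mode = (16−1)/(16+11−2) = 15/25 = 0.600.
Mean = 16/(16+11) = 16/27 = 0.593.
This is the posterior mode — the MAP estimate.

0.600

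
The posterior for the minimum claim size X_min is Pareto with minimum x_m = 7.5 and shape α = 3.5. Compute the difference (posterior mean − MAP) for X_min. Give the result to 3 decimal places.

3.000

The Pareto density is strictly decreasing on [x_m, ∞), so the mode is x_m = 7.500.
Mean = α·x_m/(α−1) = 3.5·7.5/2.5 = 10.500.
Difference = 10.500 − 7.500 = 3.000.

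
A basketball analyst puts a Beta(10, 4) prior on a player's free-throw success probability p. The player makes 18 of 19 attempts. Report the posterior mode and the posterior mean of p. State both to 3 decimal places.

Posterior: Beta(10+18, 4+1) = Beta(28, 5).
Mode = (28−1)/(28+5−2) = 27/31 = 0.871.
Mean = 28/(28+5) = 28/33 = 0.848.
Mode > mean: the posterior has a left tail.

MAP = 0.871, posterior mean = 0.848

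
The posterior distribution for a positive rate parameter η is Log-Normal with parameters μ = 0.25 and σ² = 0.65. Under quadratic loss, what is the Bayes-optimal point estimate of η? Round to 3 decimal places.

1.777

Mode = exp(μ − σ²) = exp(-0.40) = 0.670.
Mean = exp(μ + σ²/2) = exp(0.575) = 1.777.
Quadratic loss ⇒ the optimal estimator is the posterior mean.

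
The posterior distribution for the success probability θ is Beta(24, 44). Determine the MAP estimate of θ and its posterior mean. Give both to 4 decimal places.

MAP estimate = 0.3485, posterior mean = 0.3529

Mode = (24−1)/(24+44−2) = 23/66 = 0.3485.
Mean = 24/(24+44) = 24/68 = 0.3529.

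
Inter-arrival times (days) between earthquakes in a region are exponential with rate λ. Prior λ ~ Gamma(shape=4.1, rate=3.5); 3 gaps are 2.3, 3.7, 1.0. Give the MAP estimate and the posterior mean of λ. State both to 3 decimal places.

MAP = 0.581; posterior mean = 0.676

Σ times = 7.0. Posterior: Gamma(shape = 4.1+3 = 7.1, rate = 3.5+7.0 = 10.5).
Mode = (α−1)/β = 6.1/10.5 = 0.581.
Mean = α/β = 7.1/10.5 = 0.676.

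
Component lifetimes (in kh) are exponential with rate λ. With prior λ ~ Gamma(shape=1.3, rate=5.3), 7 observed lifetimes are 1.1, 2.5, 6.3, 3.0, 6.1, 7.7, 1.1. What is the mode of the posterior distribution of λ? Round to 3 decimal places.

Σ times = 27.8. Posterior: Gamma(shape = 1.3+7 = 8.3, rate = 5.3+27.8 = 33.1).
Mode = (α−1)/β = 7.3/33.1 = 0.221.
Mean = α/β = 8.3/33.1 = 0.251.
This is the posterior mode — the MAP estimate.

0.221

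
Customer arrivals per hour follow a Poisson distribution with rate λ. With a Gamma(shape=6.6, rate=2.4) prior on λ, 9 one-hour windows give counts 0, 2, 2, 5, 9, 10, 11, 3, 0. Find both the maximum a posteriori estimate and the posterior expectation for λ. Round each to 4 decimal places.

MAP = 4.1754, posterior mean = 4.2632

Σ counts = 42. Posterior: Gamma(shape = 6.6+42 = 48.6, rate = 2.4+9 = 11.4).
Mode = (α−1)/β = 47.6/11.4 = 4.1754.
Mean = α/β = 48.6/11.4 = 4.2632.
Mean > mode: the posterior has a right tail.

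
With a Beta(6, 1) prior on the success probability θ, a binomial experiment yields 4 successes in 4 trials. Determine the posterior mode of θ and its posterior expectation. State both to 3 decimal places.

MAP: 1.000. Posterior mean: 0.909.

Posterior: Beta(6+4, 1+0) = Beta(10, 1).
Since β = 1 ≤ 1 and α > 1, the Beta density is monotone increasing on [0,1]; the mode is at 1.
Mean = 10/(10+1) = 0.909.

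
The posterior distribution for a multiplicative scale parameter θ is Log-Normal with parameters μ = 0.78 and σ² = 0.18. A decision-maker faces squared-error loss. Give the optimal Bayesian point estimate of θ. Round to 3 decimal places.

Mode = exp(μ − σ²) = exp(0.60) = 1.822.
Mean = exp(μ + σ²/2) = exp(0.870) = 2.387.
Squared-error loss ⇒ the optimal estimator is the posterior mean.

2.387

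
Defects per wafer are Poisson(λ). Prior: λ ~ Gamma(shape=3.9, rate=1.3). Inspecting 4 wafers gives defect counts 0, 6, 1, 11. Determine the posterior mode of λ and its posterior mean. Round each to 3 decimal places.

Σ counts = 18. Posterior: Gamma(shape = 3.9+18 = 21.9, rate = 1.3+4 = 5.3).
Mode = (α−1)/β = 20.9/5.3 = 3.943.
Mean = α/β = 21.9/5.3 = 4.132.
Mean > mode: the posterior has a right tail.

λ_MAP = 3.943, E[λ|data] = 4.132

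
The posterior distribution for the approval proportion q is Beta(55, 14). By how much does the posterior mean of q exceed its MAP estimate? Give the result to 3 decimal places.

Mode = (55−1)/(55+14−2) = 54/67 = 0.806.
Mean = 55/(55+14) = 55/69 = 0.797.
Difference = 0.797 − 0.806 = -0.009.

-0.009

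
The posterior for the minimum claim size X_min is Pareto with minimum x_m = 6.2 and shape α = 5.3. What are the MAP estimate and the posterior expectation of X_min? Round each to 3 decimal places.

The Pareto density is strictly decreasing on [x_m, ∞), so the mode is x_m = 6.200.
Mean = α·x_m/(α−1) = 5.3·6.2/4.3 = 7.642.
Right-skewed posterior ⇒ mode < mean.

MAP: 6.200. Posterior mean: 7.642.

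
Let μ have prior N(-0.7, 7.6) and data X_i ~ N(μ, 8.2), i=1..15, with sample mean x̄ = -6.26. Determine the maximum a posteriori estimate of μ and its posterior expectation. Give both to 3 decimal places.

MAP = -5.887, posterior mean = -5.887

Posterior for μ is Normal. Precision-weighted mean: (1/7.6·-0.7 + 15/8.2·-6.26) / (1/7.6 + 15/8.2) = -5.887.
A Normal posterior is symmetric, so mode = mean.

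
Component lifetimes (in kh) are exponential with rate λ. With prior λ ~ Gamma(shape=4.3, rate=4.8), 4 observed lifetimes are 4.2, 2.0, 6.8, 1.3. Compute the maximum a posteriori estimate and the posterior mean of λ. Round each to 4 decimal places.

MAP = 0.3822; posterior mean = 0.4346

Σ times = 14.3. Posterior: Gamma(shape = 4.3+4 = 8.3, rate = 4.8+14.3 = 19.1).
Mode = (α−1)/β = 7.3/19.1 = 0.3822.
Mean = α/β = 8.3/19.1 = 0.4346.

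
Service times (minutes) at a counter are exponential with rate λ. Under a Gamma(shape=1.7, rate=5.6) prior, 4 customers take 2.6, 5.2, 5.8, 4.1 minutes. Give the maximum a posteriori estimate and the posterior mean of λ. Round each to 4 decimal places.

maximum a posteriori estimate = 0.2017, posterior mean = 0.2446

Σ times = 17.7. Posterior: Gamma(shape = 1.7+4 = 5.7, rate = 5.6+17.7 = 23.3).
Mode = (α−1)/β = 4.7/23.3 = 0.2017.
Mean = α/β = 5.7/23.3 = 0.2446.
Mean > mode: the posterior has a right tail.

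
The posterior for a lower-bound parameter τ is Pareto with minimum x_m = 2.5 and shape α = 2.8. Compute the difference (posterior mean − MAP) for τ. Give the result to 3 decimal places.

1.389

The Pareto density is strictly decreasing on [x_m, ∞), so the mode is x_m = 2.500.
Mean = α·x_m/(α−1) = 2.8·2.5/1.8 = 3.889.
Difference = 3.889 − 2.500 = 1.389.
Mean > mode: the posterior has a right tail.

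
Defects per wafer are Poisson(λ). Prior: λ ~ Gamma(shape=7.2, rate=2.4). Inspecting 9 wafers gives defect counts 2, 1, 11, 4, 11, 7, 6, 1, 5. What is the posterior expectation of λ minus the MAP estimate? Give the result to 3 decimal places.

0.088

Σ counts = 48. Posterior: Gamma(shape = 7.2+48 = 55.2, rate = 2.4+9 = 11.4).
Mode = (α−1)/β = 54.2/11.4 = 4.754.
Mean = α/β = 55.2/11.4 = 4.842.
Difference = 4.842 − 4.754 = 0.088.
The mean is pulled above the mode by the posterior's right skew.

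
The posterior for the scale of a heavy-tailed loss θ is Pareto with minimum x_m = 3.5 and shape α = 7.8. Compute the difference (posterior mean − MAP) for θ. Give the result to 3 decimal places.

The Pareto density is strictly decreasing on [x_m, ∞), so the mode is x_m = 3.500.
Mean = α·x_m/(α−1) = 7.8·3.5/6.8 = 4.015.
Difference = 4.015 − 3.500 = 0.515.
Mean > mode: the posterior has a right tail.

0.515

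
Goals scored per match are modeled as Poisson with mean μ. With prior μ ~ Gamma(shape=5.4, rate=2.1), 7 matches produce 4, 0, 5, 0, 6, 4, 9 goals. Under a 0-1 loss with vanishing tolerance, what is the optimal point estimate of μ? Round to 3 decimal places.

3.560

Σ counts = 28. Posterior: Gamma(shape = 5.4+28 = 33.4, rate = 2.1+7 = 9.1).
Mode = (α−1)/β = 32.4/9.1 = 3.560.
Mean = α/β = 33.4/9.1 = 3.670.
This is the posterior mode — the MAP estimate.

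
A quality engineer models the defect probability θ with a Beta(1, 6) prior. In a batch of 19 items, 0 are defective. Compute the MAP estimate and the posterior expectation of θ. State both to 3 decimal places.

MAP = 0.000; posterior mean = 0.038

Posterior: Beta(1+0, 6+19) = Beta(1, 25).
Since α = 1 ≤ 1 and β > 1, the Beta density is monotone decreasing on [0,1]; the mode is at 0.
Mean = 1/(1+25) = 0.038.
Mean > mode: the posterior has a right tail.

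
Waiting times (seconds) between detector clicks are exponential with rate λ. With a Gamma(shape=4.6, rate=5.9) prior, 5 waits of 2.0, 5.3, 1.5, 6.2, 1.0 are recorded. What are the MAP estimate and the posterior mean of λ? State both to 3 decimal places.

Σ times = 16.0. Posterior: Gamma(shape = 4.6+5 = 9.6, rate = 5.9+16.0 = 21.9).
Mode = (α−1)/β = 8.6/21.9 = 0.393.
Mean = α/β = 9.6/21.9 = 0.438.

MAP = 0.393, posterior mean = 0.438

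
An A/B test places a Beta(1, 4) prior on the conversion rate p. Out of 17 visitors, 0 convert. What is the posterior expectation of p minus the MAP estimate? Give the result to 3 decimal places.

0.045

Posterior: Beta(1+0, 4+17) = Beta(1, 21).
Since α = 1 ≤ 1 and β > 1, the Beta density is monotone decreasing on [0,1]; the mode is at 0.
Mean = 1/(1+21) = 0.045.
Difference = 0.045 − 0.000 = 0.045.
The mean is pulled above the mode by the posterior's right skew.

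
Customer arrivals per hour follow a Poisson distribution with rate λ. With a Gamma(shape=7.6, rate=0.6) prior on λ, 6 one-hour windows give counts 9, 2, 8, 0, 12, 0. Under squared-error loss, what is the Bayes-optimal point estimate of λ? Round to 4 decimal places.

5.8485

Σ counts = 31. Posterior: Gamma(shape = 7.6+31 = 38.6, rate = 0.6+6 = 6.6).
Mode = (α−1)/β = 37.6/6.6 = 5.6970.
Mean = α/β = 38.6/6.6 = 5.8485.
Squared-error loss ⇒ the optimal estimator is the posterior mean.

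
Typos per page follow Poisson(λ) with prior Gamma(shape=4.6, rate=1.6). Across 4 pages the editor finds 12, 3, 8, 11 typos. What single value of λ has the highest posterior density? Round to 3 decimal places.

Σ counts = 34. Posterior: Gamma(shape = 4.6+34 = 38.6, rate = 1.6+4 = 5.6).
Mode = (α−1)/β = 37.6/5.6 = 6.714.
Mean = α/β = 38.6/5.6 = 6.893.
This is the posterior mode — the MAP estimate.

6.714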